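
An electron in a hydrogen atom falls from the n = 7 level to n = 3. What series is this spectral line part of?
Paschen series

The spectral series in hydrogen are named based on the final (lower) energy level:
- Lyman series: n_final = 1 (ultraviolet)
- Balmer series: n_final = 2 (visible/near-UV)
- Paschen series: n_final = 3 (infrared)
- Brackett series: n_final = 4 (infrared)
- Pfund series: n_final = 5 (far infrared)

Since this transition ends at n = 3, it belongs to the Paschen series.

For reference, this 7 → 3 line has photon energy
ΔE = 13.6057 eV × (1/3² - 1/7²) = 1.2340770975 eV,
corresponding to wavelength λ = hc/ΔE = 1239.84 eV·nm / 1.2340770975 eV = 1004.66981 nm in the infrared region.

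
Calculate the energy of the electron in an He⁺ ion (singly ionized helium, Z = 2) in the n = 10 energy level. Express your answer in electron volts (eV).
-0.544228 eV

The energy levels of a hydrogen-like atom are given by:
E_n = -13.6057 Z² / n² eV  (with Z = 2 for He⁺)

For n = 10:
E_10 = -13.6057 × 2² / 10²
E_10 = -13.6057 × 4 / 100
E_10 = -0.544228 eV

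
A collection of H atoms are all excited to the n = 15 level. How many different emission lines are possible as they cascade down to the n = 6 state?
45

The electron can occupy levels n = 6, 7, ..., 15 during de-excitation — that is m = 15 - 6 + 1 = 10 distinct levels.

The number of distinct spectral lines equals the number of ways to choose 2 of these m levels (each pair gives one possible emission transition):

Number of lines = m(m-1)/2 = 10×9/2 = 45

These correspond to all possible transitions between the 10 levels:
15 → 14, 15 → 13, 15 → 12, 15 → 11, 15 → 10, 15 → 9, 15 → 8, 15 → 7...

Each transition produces a photon with a unique energy (and thus wavelength). This count does not depend on Z.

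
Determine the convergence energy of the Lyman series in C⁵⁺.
489.80520 eV

The series limit corresponds to the transition from n = ∞ to n = 1.
This is the highest energy (shortest wavelength) transition in the Lyman series.

E_∞ = 0 eV
E_1 = -13.6057 × 6² / 1² = -489.80520 eV

Energy at series limit:
ΔE = E_∞ - E_1 = 0 - (-489.80520) = 489.80520 eV

This energy equals the ionization energy from the n = 1 state of C⁵⁺.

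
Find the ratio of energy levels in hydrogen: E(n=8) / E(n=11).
1.890625

Using E_n = -13.6057 Z² / n² eV with Z = 1:

E_8 = -13.6057 / 8² = -13.6057 / 64 = -0.21258906250 eV
E_11 = -13.6057 / 11² = -13.6057 / 121 = -0.11244380165 eV

The ratio is:
E_8/E_11 = (-0.21258906250) / (-0.11244380165)
E_8/E_11 = (-13.6057/64) / (-13.6057/121)
E_8/E_11 = 121/64
E_8/E_11 = 1.890625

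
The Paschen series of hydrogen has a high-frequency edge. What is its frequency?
3.655e+14 Hz

The series limit corresponds to the transition from n = ∞ to n = 3.
This is the highest energy (shortest wavelength) transition in the Paschen series.

E_∞ = 0 eV
E_3 = -13.6057 / 3² = -1.51174444 eV

Energy at series limit:
ΔE = E_∞ - E_3 = 0 - (-1.51174444) = 1.51174444 eV
E = 1.51174444 eV × (1.602177 × 10⁻¹⁹ J/eV) = 2.42208e-19 J
f = E/h = 2.42208e-19 J / (6.62607 × 10⁻³⁴ J·s) = 3.655e+14 Hz

This energy equals the ionization energy from the n = 3 state of hydrogen.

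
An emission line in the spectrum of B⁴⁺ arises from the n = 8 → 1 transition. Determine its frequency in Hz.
8.10e+16 Hz

First, find the transition energy:
E_8 = -13.6057 × 5² / 8² = -5.31473 eV
E_1 = -13.6057 × 5² / 1² = -340.14250 eV
|ΔE| = |E_1 - E_8| = 334.82777 eV

Convert to Joules: E = 334.82777 eV × (1.602177 × 10⁻¹⁹ J/eV) = 5.3645e-17 J

Using E = hf:
f = E/h = 5.3645e-17 J / (6.62607 × 10⁻³⁴ J·s)
f = 8.10e+16 Hz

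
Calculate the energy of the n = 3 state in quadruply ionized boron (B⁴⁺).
-37.793611 eV

For hydrogen-like ions, the energy levels scale with Z²:
E_n = -13.6057 Z² / n² eV

For B⁴⁺ (Z = 5) at n = 3:
E_3 = -13.6057 × 5² / 3²
E_3 = -13.6057 × 25 / 9
E_3 = -340.1425 / 9
E_3 = -37.793611 eV

The energy is 25 times more negative than hydrogen at the same n due to the stronger nuclear charge.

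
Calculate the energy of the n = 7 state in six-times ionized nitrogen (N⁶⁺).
-13.6057 eV

For hydrogen-like ions, the energy levels scale with Z²:
E_n = -13.6057 Z² / n² eV

For N⁶⁺ (Z = 7) at n = 7:
E_7 = -13.6057 × 7² / 7²
E_7 = -13.6057 × 49 / 49
E_7 = -666.6793 / 49
E_7 = -13.6057 eV

The energy is 49 times more negative than hydrogen at the same n due to the stronger nuclear charge.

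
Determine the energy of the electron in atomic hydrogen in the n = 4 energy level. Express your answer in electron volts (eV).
-0.850 eV

The energy levels of a hydrogen-like atom are given by:
E_n = -13.6057 eV / n²

For n = 4:
E_4 = -13.6057 eV / 4²
E_4 = -13.6057 eV / 16
E_4 = -0.850 eV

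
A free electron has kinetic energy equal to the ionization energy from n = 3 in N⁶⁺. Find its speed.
5.10462e+06 m/s (or 1.702717% of c)

The binding energy at n = 3 for N⁶⁺ is:
E_3 = -13.6057 × 7²/3² = -74.07547778 eV
|E_3| = 74.07547778 eV

Convert to Joules:
KE = 74.07547778 eV × (1.602177 × 10⁻¹⁹ J/eV) = 1.1868203e-17 J

Using KE = ½mv²:
v = √(2·KE/m_e)
v = √(2 × 1.1868203e-17 J / 9.10938 × 10⁻³¹ kg)
v = 5.10462e+06 m/s

This is approximately 1.702717% the speed of light.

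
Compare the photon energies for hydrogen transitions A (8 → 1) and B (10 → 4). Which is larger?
8 → 1

Calculate the energy for each transition:

Transition 8 → 1:
ΔE₁ = |E_1 - E_8| = |-13.6057/1² - (-13.6057/8²)|
ΔE₁ = |-13.605700000000 - (-0.212589062500)| = 13.393110938 eV

Transition 10 → 4:
ΔE₂ = |E_4 - E_10| = |-13.6057/4² - (-13.6057/10²)|
ΔE₂ = |-0.850356250000 - (-0.136057000000)| = 0.714299250 eV

Since 13.393110938 eV > 0.714299250 eV, the transition 8 → 1 emits the more energetic photon.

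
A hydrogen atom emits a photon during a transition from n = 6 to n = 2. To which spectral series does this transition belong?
Balmer series

The spectral series in hydrogen are named based on the final (lower) energy level:
- Lyman series: n_final = 1 (ultraviolet)
- Balmer series: n_final = 2 (visible/near-UV)
- Paschen series: n_final = 3 (infrared)
- Brackett series: n_final = 4 (infrared)
- Pfund series: n_final = 5 (far infrared)

Since this transition ends at n = 2, it belongs to the Balmer series.

For reference, this 6 → 2 line has photon energy
ΔE = 13.6057 eV × (1/2² - 1/6²) = 3.0234889 eV,
corresponding to wavelength λ = hc/ΔE = 1239.84 eV·nm / 3.0234889 eV = 410.069 nm in the visible/near-UV region.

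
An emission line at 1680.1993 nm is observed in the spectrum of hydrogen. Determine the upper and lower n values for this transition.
n = 11 → n = 4

First, find the photon energy from the wavelength (hc = 1239.84 eV·nm):
E = hc/λ = 1239.84 eV·nm / 1680.1993 nm = 0.73791246 eV

The energy levels of hydrogen satisfy E_n = -13.6057 / n² eV, so an emission n_i → n_f releases
ΔE = 13.6057 × (1/n_f² − 1/n_i²) eV.

Setting ΔE equal to the photon energy:
1/n_f² − 1/n_i² = 0.73791246 / 13.6057 = 0.054235538

Since 1/n_i² must be positive, we need 1/n_f² > 0.054235538, i.e. n_f ≤ 4. For each allowed n_f, solve n_i = (1/n_f² − 0.054235538)^(−1/2) and check whether it is a whole number:
  n_f = 1: 1/n_i² = 1.000000000 − 0.054235538 = 0.945764462 → n_i = 1.028  (not an integer) ✗
  n_f = 2: 1/n_i² = 0.250000000 − 0.054235538 = 0.195764462 → n_i = 2.260  (not an integer) ✗
  n_f = 3: 1/n_i² = 0.111111111 − 0.054235538 = 0.056875573 → n_i = 4.193  (not an integer) ✗
  n_f = 4: 1/n_i² = 0.062500000 − 0.054235538 = 0.008264462 → n_i = 11.000  → integer, n_i = 11 ✓

Only n_f = 4 gives an integer upper level, n_i = 11.

The transition is from n = 11 to n = 4 (emission).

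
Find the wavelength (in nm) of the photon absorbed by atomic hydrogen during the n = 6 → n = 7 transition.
12365.1669 nm

First, find the transition energy using E_n = -13.6057 / n² eV:
E_6 = -13.6057 / 6² = -0.37793611111 eV
E_7 = -13.6057 / 7² = -0.27766734694 eV

Photon energy: |ΔE| = |E_7 - E_6| = 0.10026876417 eV

Convert to wavelength using E = hc/λ with hc = 1239.84 eV·nm:
λ = hc/E = 1239.84 eV·nm / 0.10026876417 eV
λ = 12365.1669 nm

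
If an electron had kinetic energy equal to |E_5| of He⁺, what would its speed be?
8.75077e+05 m/s (or 0.29189% of c)

The binding energy at n = 5 for He⁺ is:
E_5 = -13.6057 × 2²/5² = -2.17691200 eV
|E_5| = 2.17691200 eV

Convert to Joules:
KE = 2.17691200 eV × (1.602177 × 10⁻¹⁹ J/eV) = 3.4877983e-19 J

Using KE = ½mv²:
v = √(2·KE/m_e)
v = √(2 × 3.4877983e-19 J / 9.10938 × 10⁻³¹ kg)
v = 8.75077e+05 m/s

This is approximately 0.29189% the speed of light.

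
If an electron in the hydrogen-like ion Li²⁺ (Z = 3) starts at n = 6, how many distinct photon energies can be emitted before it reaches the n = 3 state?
6

The electron can occupy levels n = 3, 4, ..., 6 during de-excitation — that is m = 6 - 3 + 1 = 4 distinct levels.

The number of distinct spectral lines equals the number of ways to choose 2 of these m levels (each pair gives one possible emission transition):

Number of lines = m(m-1)/2 = 4×3/2 = 6

These correspond to all possible transitions between the 4 levels:
6 → 5, 6 → 4, 6 → 3, 5 → 4, 5 → 3, 4 → 3

Each transition produces a photon with a unique energy (and thus wavelength). This count does not depend on Z.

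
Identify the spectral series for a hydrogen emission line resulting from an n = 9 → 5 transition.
Pfund series

The spectral series in hydrogen are named based on the final (lower) energy level:
- Lyman series: n_final = 1 (ultraviolet)
- Balmer series: n_final = 2 (visible/near-UV)
- Paschen series: n_final = 3 (infrared)
- Brackett series: n_final = 4 (infrared)
- Pfund series: n_final = 5 (far infrared)

Since this transition ends at n = 5, it belongs to the Pfund series.

For reference, this 9 → 5 line has photon energy
ΔE = 13.6057 eV × (1/5² - 1/9²) = 0.37625639506 eV,
corresponding to wavelength λ = hc/ΔE = 1239.84 eV·nm / 0.37625639506 eV = 3295.19981 nm in the far infrared region.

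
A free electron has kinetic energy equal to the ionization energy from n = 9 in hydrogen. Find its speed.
2.43e+05 m/s (or 0.0811% of c)

The binding energy at n = 9 for hydrogen is:
E_9 = -13.6057/9² = -0.167972 eV
|E_9| = 0.167972 eV

Convert to Joules:
KE = 0.167972 eV × (1.602177 × 10⁻¹⁹ J/eV) = 2.6912e-20 J

Using KE = ½mv²:
v = √(2·KE/m_e)
v = √(2 × 2.6912e-20 J / 9.10938 × 10⁻³¹ kg)
v = 2.43e+05 m/s

This is approximately 0.0811% the speed of light.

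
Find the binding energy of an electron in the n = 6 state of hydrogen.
0.377936 eV

The ionization energy is the energy needed to remove the electron completely (n → ∞).

For hydrogen, E_n = -13.6057 eV / n².

At n = 6: E_6 = -13.6057 / 6² = -0.377936111 eV
At n = ∞: E_∞ = 0 eV

Ionization energy = E_∞ - E_6 = 0 - (-0.377936111) = 0.377936111 eV
Ionization energy ≈ 0.377936 eV

This is also called the binding energy of the electron in state n = 6.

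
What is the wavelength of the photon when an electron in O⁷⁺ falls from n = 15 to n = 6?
61.02 nm

First, find the transition energy using E_n = -13.6057 Z² / n² eV:
E_15 = -13.6057 × 8² / 15² = -3.8701 eV
E_6 = -13.6057 × 8² / 6² = -24.1879 eV

Photon energy: |ΔE| = |E_6 - E_15| = 20.3178 eV

Convert to wavelength using E = hc/λ with hc = 1239.84 eV·nm:
λ = hc/E = 1239.84 eV·nm / 20.3178 eV
λ = 61.02 nm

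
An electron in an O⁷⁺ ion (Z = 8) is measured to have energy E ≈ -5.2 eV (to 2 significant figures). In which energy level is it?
n = 13

The exact energy levels follow E_n = -13.6057 Z² / n² eV with Z = 8.

The measured value (-5.2 eV) is reported to only 2 significant figures, so we must test candidate n values and see which one matches to that precision.

Candidate energies:
  n = 11:  E = -13.6057 × 8² / 11² = -7.19640 eV
  n = 12:  E = -13.6057 × 8² / 12² = -6.04698 eV
  n = 13:  E = -13.6057 × 8² / 13² = -5.15245 eV  ← matches
  n = 14:  E = -13.6057 × 8² / 14² = -4.44268 eV
  n = 15:  E = -13.6057 × 8² / 15² = -3.87007 eV

Checking against the measurement of -5.2 eV (2 sig figs), only n = 13 agrees:
E_13 = -5.15245 eV, which rounds to -5.2 eV ✓

Therefore n = 13.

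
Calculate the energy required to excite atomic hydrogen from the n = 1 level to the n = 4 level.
12.755344 eV

The energy levels of a hydrogen-like atom are E_n = -13.6057 eV / n².

Energy at n = 1: E_1 = -13.6057 / 1² = -13.605700000 eV
Energy at n = 4: E_4 = -13.6057 / 4² = -0.850356250 eV

The excitation energy is the difference:
ΔE = E_4 - E_1
ΔE = -0.850356250 - (-13.605700000)
ΔE = 12.755344 eV

Since this is positive, energy must be absorbed (photon absorption).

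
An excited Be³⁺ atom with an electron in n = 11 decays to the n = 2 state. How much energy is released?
52.62 eV

The energy levels are E_n = -13.6057 Z² eV / n².

Energy at n = 11: E_11 = -13.6057 × 4² / 11² = -1.79910 eV
Energy at n = 2: E_2 = -13.6057 × 4² / 2² = -54.42280 eV

For emission (electron falling to lower state), the photon energy is:
E_photon = E_11 - E_2 = |-1.79910 - (-54.42280)|
E_photon = 52.62 eV

This energy is carried away by the emitted photon.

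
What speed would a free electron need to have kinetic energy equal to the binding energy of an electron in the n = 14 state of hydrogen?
1.56e+05 m/s (or 0.052% of c)

The binding energy at n = 14 for hydrogen is:
E_14 = -13.6057/14² = -0.0694168 eV
|E_14| = 0.0694168 eV

Convert to Joules:
KE = 0.0694168 eV × (1.602177 × 10⁻¹⁹ J/eV) = 1.1122e-20 J

Using KE = ½mv²:
v = √(2·KE/m_e)
v = √(2 × 1.1122e-20 J / 9.10938 × 10⁻³¹ kg)
v = 1.56e+05 m/s

This is approximately 0.052% the speed of light.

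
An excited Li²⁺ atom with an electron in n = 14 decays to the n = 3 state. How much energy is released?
12.980948 eV

The energy levels are E_n = -13.6057 Z² eV / n².

Energy at n = 14: E_14 = -13.6057 × 3² / 14² = -0.624751531 eV
Energy at n = 3: E_3 = -13.6057 × 3² / 3² = -13.605700000 eV

For emission (electron falling to lower state), the photon energy is:
E_photon = E_14 - E_3 = |-0.624751531 - (-13.605700000)|
E_photon = 12.980948 eV

This energy is carried away by the emitted photon.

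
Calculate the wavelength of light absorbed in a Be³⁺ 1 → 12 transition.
5.73524 nm

First, find the transition energy using E_n = -13.6057 Z² / n² eV:
E_1 = -13.6057 × 4² / 1² = -217.6912000 eV
E_12 = -13.6057 × 4² / 12² = -1.5117444 eV

Photon energy: |ΔE| = |E_12 - E_1| = 216.1794556 eV

Convert to wavelength using E = hc/λ with hc = 1239.84 eV·nm:
λ = hc/E = 1239.84 eV·nm / 216.1794556 eV
λ = 5.73524 nm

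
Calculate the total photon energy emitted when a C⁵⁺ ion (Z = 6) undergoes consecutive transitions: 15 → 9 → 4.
28.435913 eV

The energy levels of C⁵⁺ are E_n = -13.6057 × 6² / n² eV.

First transition (15 → 9):
ΔE₁ = |E_9 - E_15|
ΔE₁ = |-6.046977777778 - (-2.176912000000)| = 3.870065778 eV

Second transition (9 → 4):
ΔE₂ = |E_4 - E_9|
ΔE₂ = |-30.612825000000 - (-6.046977777778)| = 24.565847222 eV

Total energy released:
E_total = ΔE₁ + ΔE₂ = 3.870065778 + 24.565847222 = 28.435913 eV

Note: This equals the direct transition 15 → 4: 28.435913 eV ✓
Energy is conserved regardless of the path taken.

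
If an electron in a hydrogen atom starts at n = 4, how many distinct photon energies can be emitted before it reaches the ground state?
6

The electron can occupy levels n = 1, 2, ..., 4 during de-excitation — that is m = 4 - 1 + 1 = 4 distinct levels.

The number of distinct spectral lines equals the number of ways to choose 2 of these m levels (each pair gives one possible emission transition):

Number of lines = m(m-1)/2 = 4×3/2 = 6

These correspond to all possible transitions between the 4 levels:
4 → 3, 4 → 2, 4 → 1, 3 → 2, 3 → 1, 2 → 1

Each transition produces a photon with a unique energy (and thus wavelength). This count does not depend on Z.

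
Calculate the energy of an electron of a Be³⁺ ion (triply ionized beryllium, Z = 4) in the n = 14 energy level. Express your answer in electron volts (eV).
-1.11067 eV

The energy levels of a hydrogen-like atom are given by:
E_n = -13.6057 Z² / n² eV  (with Z = 4 for Be³⁺)

For n = 14:
E_14 = -13.6057 × 4² / 14²
E_14 = -13.6057 × 16 / 196
E_14 = -1.11067 eV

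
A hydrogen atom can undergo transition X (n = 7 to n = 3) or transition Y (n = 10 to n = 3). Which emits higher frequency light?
10 → 3

Calculate the energy for each transition:

Transition 7 → 3:
ΔE₁ = |E_3 - E_7| = |-13.6057/3² - (-13.6057/7²)|
ΔE₁ = |-1.511744444444 - (-0.277667346939)| = 1.234077098 eV

Transition 10 → 3:
ΔE₂ = |E_3 - E_10| = |-13.6057/3² - (-13.6057/10²)|
ΔE₂ = |-1.511744444444 - (-0.136057000000)| = 1.375687444 eV

Since 1.375687444 eV > 1.234077098 eV, the transition 10 → 3 emits the more energetic photon.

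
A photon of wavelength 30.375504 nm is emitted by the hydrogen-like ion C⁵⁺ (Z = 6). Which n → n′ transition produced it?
n = 6 → n = 3

First, find the photon energy from the wavelength (hc = 1239.84 eV·nm):
E = hc/λ = 1239.84 eV·nm / 30.375504 nm = 40.817101 eV

The energy levels of C⁵⁺ satisfy E_n = -13.6057 × 6² / n² eV, so an emission n_i → n_f releases
ΔE = 13.6057 × 6² × (1/n_f² − 1/n_i²) eV.

Setting ΔE equal to the photon energy:
1/n_f² − 1/n_i² = 40.817101 / (13.6057 × 6²) = 0.083333335

Since 1/n_i² must be positive, we need 1/n_f² > 0.083333335, i.e. n_f ≤ 3. For each allowed n_f, solve n_i = (1/n_f² − 0.083333335)^(−1/2) and check whether it is a whole number:
  n_f = 1: 1/n_i² = 1.000000000 − 0.083333335 = 0.916666665 → n_i = 1.044  (not an integer) ✗
  n_f = 2: 1/n_i² = 0.250000000 − 0.083333335 = 0.166666665 → n_i = 2.449  (not an integer) ✗
  n_f = 3: 1/n_i² = 0.111111111 − 0.083333335 = 0.027777776 → n_i = 6.000  → integer, n_i = 6 ✓

Only n_f = 3 gives an integer upper level, n_i = 6.

The transition is from n = 6 to n = 3 (emission).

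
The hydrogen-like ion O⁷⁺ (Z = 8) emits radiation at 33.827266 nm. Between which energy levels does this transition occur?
n = 7 → n = 4

First, find the photon energy from the wavelength (hc = 1239.84 eV·nm):
E = hc/λ = 1239.84 eV·nm / 33.827266 nm = 36.652090 eV

The energy levels of O⁷⁺ satisfy E_n = -13.6057 × 8² / n² eV, so an emission n_i → n_f releases
ΔE = 13.6057 × 8² × (1/n_f² − 1/n_i²) eV.

Setting ΔE equal to the photon energy:
1/n_f² − 1/n_i² = 36.652090 / (13.6057 × 8²) = 0.042091837

Since 1/n_i² must be positive, we need 1/n_f² > 0.042091837, i.e. n_f ≤ 4. For each allowed n_f, solve n_i = (1/n_f² − 0.042091837)^(−1/2) and check whether it is a whole number:
  n_f = 1: 1/n_i² = 1.000000000 − 0.042091837 = 0.957908163 → n_i = 1.022  (not an integer) ✗
  n_f = 2: 1/n_i² = 0.250000000 − 0.042091837 = 0.207908163 → n_i = 2.193  (not an integer) ✗
  n_f = 3: 1/n_i² = 0.111111111 − 0.042091837 = 0.069019274 → n_i = 3.806  (not an integer) ✗
  n_f = 4: 1/n_i² = 0.062500000 − 0.042091837 = 0.020408163 → n_i = 7.000  → integer, n_i = 7 ✓

Only n_f = 4 gives an integer upper level, n_i = 7.

The transition is from n = 7 to n = 4 (emission).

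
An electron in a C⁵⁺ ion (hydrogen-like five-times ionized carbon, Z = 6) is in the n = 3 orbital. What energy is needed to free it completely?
54.4228 eV

The ionization energy is the energy needed to remove the electron completely (n → ∞).

For a hydrogen-like ion with Z = 6, E_n = -13.6057 Z² / n² eV.

At n = 3: E_3 = -13.6057 × 6² / 3² = -54.4228000 eV
At n = ∞: E_∞ = 0 eV

Ionization energy = E_∞ - E_3 = 0 - (-54.4228000) = 54.4228000 eV
Ionization energy ≈ 54.4228 eV

This is also called the binding energy of the electron in state n = 3.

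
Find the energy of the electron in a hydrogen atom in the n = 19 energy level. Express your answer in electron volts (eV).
-0.04 eV

The energy levels of a hydrogen-like atom are given by:
E_n = -13.6057 eV / n²

For n = 19:
E_19 = -13.6057 eV / 19²
E_19 = -13.6057 eV / 361
E_19 = -0.04 eV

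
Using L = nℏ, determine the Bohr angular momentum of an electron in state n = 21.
2.21e-33 J·s (or 21ℏ)

In the Bohr model, angular momentum is quantized:
L = nℏ

where ℏ = h/(2π) = 1.0546e-34 J·s

For n = 21:
L = 21 × 1.0546e-34 J·s
L = 2.21e-33 J·s

This can also be written as L = 21ℏ.
The angular momentum is an integer multiple of the reduced Planck constant.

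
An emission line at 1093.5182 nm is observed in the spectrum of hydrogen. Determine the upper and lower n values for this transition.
n = 6 → n = 3

First, find the photon energy from the wavelength (hc = 1239.84 eV·nm):
E = hc/λ = 1239.84 eV·nm / 1093.5182 nm = 1.1338083 eV

The energy levels of hydrogen satisfy E_n = -13.6057 / n² eV, so an emission n_i → n_f releases
ΔE = 13.6057 × (1/n_f² − 1/n_i²) eV.

Setting ΔE equal to the photon energy:
1/n_f² − 1/n_i² = 1.1338083 / 13.6057 = 0.083333331

Since 1/n_i² must be positive, we need 1/n_f² > 0.083333331, i.e. n_f ≤ 3. For each allowed n_f, solve n_i = (1/n_f² − 0.083333331)^(−1/2) and check whether it is a whole number:
  n_f = 1: 1/n_i² = 1.000000000 − 0.083333331 = 0.916666669 → n_i = 1.044  (not an integer) ✗
  n_f = 2: 1/n_i² = 0.250000000 − 0.083333331 = 0.166666669 → n_i = 2.449  (not an integer) ✗
  n_f = 3: 1/n_i² = 0.111111111 − 0.083333331 = 0.027777780 → n_i = 6.000  → integer, n_i = 6 ✓

Only n_f = 3 gives an integer upper level, n_i = 6.

The transition is from n = 6 to n = 3 (emission).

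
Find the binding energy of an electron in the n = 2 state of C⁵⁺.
122.451300 eV

The ionization energy is the energy needed to remove the electron completely (n → ∞).

For a hydrogen-like ion with Z = 6, E_n = -13.6057 Z² / n² eV.

At n = 2: E_2 = -13.6057 × 6² / 2² = -122.451300000 eV
At n = ∞: E_∞ = 0 eV

Ionization energy = E_∞ - E_2 = 0 - (-122.451300000) = 122.451300000 eV
Ionization energy ≈ 122.451300 eV

This is also called the binding energy of the electron in state n = 2.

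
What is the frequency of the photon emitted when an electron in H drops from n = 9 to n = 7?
2.65e+13 Hz

First, find the transition energy:
E_9 = -13.6057 / 9² = -0.1679716 eV
E_7 = -13.6057 / 7² = -0.2776673 eV
|ΔE| = |E_7 - E_9| = 0.1096957 eV

Convert to Joules: E = 0.1096957 eV × (1.602177 × 10⁻¹⁹ J/eV) = 1.7575e-20 J

Using E = hf:
f = E/h = 1.7575e-20 J / (6.62607 × 10⁻³⁴ J·s)
f = 2.65e+13 Hz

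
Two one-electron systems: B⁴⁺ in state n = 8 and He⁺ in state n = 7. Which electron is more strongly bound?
B⁴⁺ at n = 8 (E = -5.315 eV)

Using E_n = -13.6057 Z² / n² eV:

B⁴⁺ (Z = 5) at n = 8:
E = -13.6057 × 5² / 8² = -13.6057 × 25 / 64 = -5.314727 eV

He⁺ (Z = 2) at n = 7:
E = -13.6057 × 2² / 7² = -13.6057 × 4 / 49 = -1.110669 eV

Since -5.314727 eV < -1.110669 eV,
B⁴⁺ at n = 8 is more tightly bound (requires more energy to ionize).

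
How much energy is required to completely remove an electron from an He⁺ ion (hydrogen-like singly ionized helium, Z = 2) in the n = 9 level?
0.6719 eV

The ionization energy is the energy needed to remove the electron completely (n → ∞).

For a hydrogen-like ion with Z = 2, E_n = -13.6057 Z² / n² eV.

At n = 9: E_9 = -13.6057 × 2² / 9² = -0.6718864 eV
At n = ∞: E_∞ = 0 eV

Ionization energy = E_∞ - E_9 = 0 - (-0.6718864) = 0.6718864 eV
Ionization energy ≈ 0.6719 eV

This is also called the binding energy of the electron in state n = 9.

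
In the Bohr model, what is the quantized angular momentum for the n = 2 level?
2.109e-34 J·s (or 2ℏ)

In the Bohr model, angular momentum is quantized:
L = nℏ

where ℏ = h/(2π) = 1.05457e-34 J·s

For n = 2:
L = 2 × 1.05457e-34 J·s
L = 2.109e-34 J·s

This can also be written as L = 2ℏ.
The angular momentum is an integer multiple of the reduced Planck constant.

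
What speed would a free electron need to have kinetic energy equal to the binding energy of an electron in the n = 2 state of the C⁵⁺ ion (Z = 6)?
6.5631e+06 m/s (or 2.189% of c)

The binding energy at n = 2 for C⁵⁺ is:
E_2 = -13.6057 × 6²/2² = -122.45130 eV
|E_2| = 122.45130 eV

Convert to Joules:
KE = 122.45130 eV × (1.602177 × 10⁻¹⁹ J/eV) = 1.961887e-17 J

Using KE = ½mv²:
v = √(2·KE/m_e)
v = √(2 × 1.961887e-17 J / 9.10938 × 10⁻³¹ kg)
v = 6.5631e+06 m/s

This is approximately 2.189% the speed of light.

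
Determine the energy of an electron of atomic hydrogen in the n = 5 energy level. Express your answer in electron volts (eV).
-0.544 eV

The energy levels of a hydrogen-like atom are given by:
E_n = -13.6057 eV / n²

For n = 5:
E_5 = -13.6057 eV / 5²
E_5 = -13.6057 eV / 25
E_5 = -0.544 eV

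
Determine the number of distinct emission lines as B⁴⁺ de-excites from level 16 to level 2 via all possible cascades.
105

The electron can occupy levels n = 2, 3, ..., 16 during de-excitation — that is m = 16 - 2 + 1 = 15 distinct levels.

The number of distinct spectral lines equals the number of ways to choose 2 of these m levels (each pair gives one possible emission transition):

Number of lines = m(m-1)/2 = 15×14/2 = 105

These correspond to all possible transitions between the 15 levels:
16 → 15, 16 → 14, 16 → 13, 16 → 12, 16 → 11, 16 → 10, 16 → 9, 16 → 8...

Each transition produces a photon with a unique energy (and thus wavelength). This count does not depend on Z.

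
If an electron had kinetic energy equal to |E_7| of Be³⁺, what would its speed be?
1.25011e+06 m/s (or 0.42% of c)

The binding energy at n = 7 for Be³⁺ is:
E_7 = -13.6057 × 4²/7² = -4.44267755 eV
|E_7| = 4.44267755 eV

Convert to Joules:
KE = 4.44267755 eV × (1.602177 × 10⁻¹⁹ J/eV) = 7.1179558e-19 J

Using KE = ½mv²:
v = √(2·KE/m_e)
v = √(2 × 7.1179558e-19 J / 9.10938 × 10⁻³¹ kg)
v = 1.25011e+06 m/s

This is approximately 0.42% the speed of light.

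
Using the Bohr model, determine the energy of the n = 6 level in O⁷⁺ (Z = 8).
-24.1879 eV

For hydrogen-like ions, the energy levels scale with Z²:
E_n = -13.6057 Z² / n² eV

For O⁷⁺ (Z = 8) at n = 6:
E_6 = -13.6057 × 8² / 6²
E_6 = -13.6057 × 64 / 36
E_6 = -870.7648 / 36
E_6 = -24.1879 eV

The energy is 64 times more negative than hydrogen at the same n due to the stronger nuclear charge.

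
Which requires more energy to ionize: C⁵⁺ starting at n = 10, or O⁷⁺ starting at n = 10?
O⁷⁺ at n = 10 (E = -8.70765 eV)

Using E_n = -13.6057 Z² / n² eV:

C⁵⁺ (Z = 6) at n = 10:
E = -13.6057 × 6² / 10² = -13.6057 × 36 / 100 = -4.89805200 eV

O⁷⁺ (Z = 8) at n = 10:
E = -13.6057 × 8² / 10² = -13.6057 × 64 / 100 = -8.70764800 eV

Since -8.70764800 eV < -4.89805200 eV,
O⁷⁺ at n = 10 is more tightly bound (requires more energy to ionize).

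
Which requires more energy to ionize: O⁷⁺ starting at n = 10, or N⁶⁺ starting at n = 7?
N⁶⁺ at n = 7 (E = -13.60570 eV)

Using E_n = -13.6057 Z² / n² eV:

O⁷⁺ (Z = 8) at n = 10:
E = -13.6057 × 8² / 10² = -13.6057 × 64 / 100 = -8.70764800 eV

N⁶⁺ (Z = 7) at n = 7:
E = -13.6057 × 7² / 7² = -13.6057 × 49 / 49 = -13.60570000 eV

Since -13.60570000 eV < -8.70764800 eV,
N⁶⁺ at n = 7 is more tightly bound (requires more energy to ionize).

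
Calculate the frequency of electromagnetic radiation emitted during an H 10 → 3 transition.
3.3264e+14 Hz

First, find the transition energy:
E_10 = -13.6057 / 10² = -0.1360570 eV
E_3 = -13.6057 / 3² = -1.5117444 eV
|ΔE| = |E_3 - E_10| = 1.3756874 eV

Convert to Joules: E = 1.3756874 eV × (1.602177 × 10⁻¹⁹ J/eV) = 2.204095e-19 J

Using E = hf:
f = E/h = 2.204095e-19 J / (6.62607 × 10⁻³⁴ J·s)
f = 3.3264e+14 Hz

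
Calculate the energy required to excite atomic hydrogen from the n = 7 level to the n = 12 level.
0.183183 eV

The energy levels of a hydrogen-like atom are E_n = -13.6057 eV / n².

Energy at n = 7: E_7 = -13.6057 / 7² = -0.277667347 eV
Energy at n = 12: E_12 = -13.6057 / 12² = -0.094484028 eV

The excitation energy is the difference:
ΔE = E_12 - E_7
ΔE = -0.094484028 - (-0.277667347)
ΔE = 0.183183 eV

Since this is positive, energy must be absorbed (photon absorption).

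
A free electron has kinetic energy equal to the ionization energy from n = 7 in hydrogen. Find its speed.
3.1253e+05 m/s (or 0.10425% of c)

The binding energy at n = 7 for hydrogen is:
E_7 = -13.6057/7² = -0.27766735 eV
|E_7| = 0.27766735 eV

Convert to Joules:
KE = 0.27766735 eV × (1.602177 × 10⁻¹⁹ J/eV) = 4.448722e-20 J

Using KE = ½mv²:
v = √(2·KE/m_e)
v = √(2 × 4.448722e-20 J / 9.10938 × 10⁻³¹ kg)
v = 3.1253e+05 m/s

This is approximately 0.10425% the speed of light.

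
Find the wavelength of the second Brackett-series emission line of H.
2624.44358 nm

The lines of a series are numbered from the longest wavelength (smallest ΔE) outward; the second line is the transition from n = n_f + 2 to n_f.
The Brackett series has all transitions ending at n_f = 4.

For H, the second line (β-line) is the jump from n = 6 to n = 4:
E_6 = -13.6057 / 6² = -0.37793611111 eV
E_4 = -13.6057 / 4² = -0.85035625000 eV
ΔE = E_6 - E_4 = 0.47242013889 eV

λ = hc/E = 1239.84 eV·nm / 0.47242013889 eV
λ = 2624.44358 nm

This is the β-line of the Brackett series in H.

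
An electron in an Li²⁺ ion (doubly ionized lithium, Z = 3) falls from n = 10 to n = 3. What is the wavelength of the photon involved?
100.14 nm

First, find the transition energy using E_n = -13.6057 Z² / n² eV:
E_10 = -13.6057 × 3² / 10² = -1.22451 eV
E_3 = -13.6057 × 3² / 3² = -13.60570 eV

Photon energy: |ΔE| = |E_3 - E_10| = 12.38119 eV

Convert to wavelength using E = hc/λ with hc = 1239.84 eV·nm:
λ = hc/E = 1239.84 eV·nm / 12.38119 eV
λ = 100.14 nm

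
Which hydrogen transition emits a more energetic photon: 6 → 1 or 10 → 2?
6 → 1

Calculate the energy for each transition:

Transition 6 → 1:
ΔE₁ = |E_1 - E_6| = |-13.6057/1² - (-13.6057/6²)|
ΔE₁ = |-13.605700000 - (-0.377936111)| = 13.227764 eV

Transition 10 → 2:
ΔE₂ = |E_2 - E_10| = |-13.6057/2² - (-13.6057/10²)|
ΔE₂ = |-3.401425000 - (-0.136057000)| = 3.265368 eV

Since 13.227764 eV > 3.265368 eV, the transition 6 → 1 emits the more energetic photon.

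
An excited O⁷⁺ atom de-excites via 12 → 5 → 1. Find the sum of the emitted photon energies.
864.7178 eV

The energy levels of O⁷⁺ are E_n = -13.6057 × 8² / n² eV.

First transition (12 → 5):
ΔE₁ = |E_5 - E_12|
ΔE₁ = |-34.8305920000 - (-6.0469777778)| = 28.7836142 eV

Second transition (5 → 1):
ΔE₂ = |E_1 - E_5|
ΔE₂ = |-870.7648000000 - (-34.8305920000)| = 835.9342080 eV

Total energy released:
E_total = ΔE₁ + ΔE₂ = 28.7836142 + 835.9342080 = 864.7178 eV

Note: This equals the direct transition 12 → 1: 864.7178 eV ✓
Energy is conserved regardless of the path taken.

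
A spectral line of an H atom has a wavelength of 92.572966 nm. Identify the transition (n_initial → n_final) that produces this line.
n = 8 → n = 1

First, find the photon energy from the wavelength (hc = 1239.84 eV·nm):
E = hc/λ = 1239.84 eV·nm / 92.572966 nm = 13.393111 eV

The energy levels of hydrogen satisfy E_n = -13.6057 / n² eV, so an emission n_i → n_f releases
ΔE = 13.6057 × (1/n_f² − 1/n_i²) eV.

Setting ΔE equal to the photon energy:
1/n_f² − 1/n_i² = 13.393111 / 13.6057 = 0.98437500

Since 1/n_i² must be positive, we need 1/n_f² > 0.98437500, i.e. n_f ≤ 1. For each allowed n_f, solve n_i = (1/n_f² − 0.98437500)^(−1/2) and check whether it is a whole number:
  n_f = 1: 1/n_i² = 1.00000000 − 0.98437500 = 0.01562500 → n_i = 8.000  → integer, n_i = 8 ✓

Only n_f = 1 gives an integer upper level, n_i = 8.

The transition is from n = 8 to n = 1 (emission).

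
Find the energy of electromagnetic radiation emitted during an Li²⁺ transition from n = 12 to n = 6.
2.5511 eV

The energy levels are E_n = -13.6057 Z² eV / n².

Energy at n = 12: E_12 = -13.6057 × 3² / 12² = -0.8503563 eV
Energy at n = 6: E_6 = -13.6057 × 3² / 6² = -3.4014250 eV

For emission (electron falling to lower state), the photon energy is:
E_photon = E_12 - E_6 = |-0.8503563 - (-3.4014250)|
E_photon = 2.5511 eV

This energy is carried away by the emitted photon.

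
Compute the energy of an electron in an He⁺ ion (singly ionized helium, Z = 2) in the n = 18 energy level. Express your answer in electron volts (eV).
-0.167972 eV

The energy levels of a hydrogen-like atom are given by:
E_n = -13.6057 Z² / n² eV  (with Z = 2 for He⁺)

For n = 18:
E_18 = -13.6057 × 2² / 18²
E_18 = -13.6057 × 4 / 324
E_18 = -0.167972 eV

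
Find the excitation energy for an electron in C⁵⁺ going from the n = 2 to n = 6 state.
108.845600 eV

The energy levels of a hydrogen-like atom are E_n = -13.6057 Z² eV / n².

Energy at n = 2: E_2 = -13.6057 × 6² / 2² = -122.451300000 eV
Energy at n = 6: E_6 = -13.6057 × 6² / 6² = -13.605700000 eV

The excitation energy is the difference:
ΔE = E_6 - E_2
ΔE = -13.605700000 - (-122.451300000)
ΔE = 108.845600 eV

Since this is positive, energy must be absorbed (photon absorption).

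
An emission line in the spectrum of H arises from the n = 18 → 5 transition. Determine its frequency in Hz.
1.21440e+14 Hz

First, find the transition energy:
E_18 = -13.6057 / 18² = -0.041992901 eV
E_5 = -13.6057 / 5² = -0.544228000 eV
|ΔE| = |E_5 - E_18| = 0.502235099 eV

Convert to Joules: E = 0.502235099 eV × (1.602177 × 10⁻¹⁹ J/eV) = 8.0466952e-20 J

Using E = hf:
f = E/h = 8.0466952e-20 J / (6.62607 × 10⁻³⁴ J·s)
f = 1.21440e+14 Hz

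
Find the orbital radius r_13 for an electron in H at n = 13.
8.9431 nm (or 89.4309 Å)

The Bohr radius formula is:
r_n = n² a₀ / Z

where a₀ = 0.0529177 nm is the Bohr radius.

For H (Z = 1) at n = 13:
r_13 = 13² × 0.0529177 nm / 1
r_13 = 169 × 0.0529177 nm / 1
r_13 = 8.94309 nm / 1
r_13 = 8.9431 nm

The electron orbits at approximately 8.9431 nm from the nucleus.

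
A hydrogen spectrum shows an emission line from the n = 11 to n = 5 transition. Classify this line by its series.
Pfund series

The spectral series in hydrogen are named based on the final (lower) energy level:
- Lyman series: n_final = 1 (ultraviolet)
- Balmer series: n_final = 2 (visible/near-UV)
- Paschen series: n_final = 3 (infrared)
- Brackett series: n_final = 4 (infrared)
- Pfund series: n_final = 5 (far infrared)

Since this transition ends at n = 5, it belongs to the Pfund series.

For reference, this 11 → 5 line has photon energy
ΔE = 13.6057 eV × (1/5² - 1/11²) = 0.43178419835 eV,
corresponding to wavelength λ = hc/ΔE = 1239.84 eV·nm / 0.43178419835 eV = 2871.43440 nm in the far infrared region.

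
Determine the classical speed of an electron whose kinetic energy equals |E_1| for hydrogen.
2.19e+06 m/s (or 0.7297% of c)

The binding energy at n = 1 for hydrogen is:
E_1 = -13.6057/1² = -13.605700 eV
|E_1| = 13.605700 eV

Convert to Joules:
KE = 13.605700 eV × (1.602177 × 10⁻¹⁹ J/eV) = 2.1799e-18 J

Using KE = ½mv²:
v = √(2·KE/m_e)
v = √(2 × 2.1799e-18 J / 9.10938 × 10⁻³¹ kg)
v = 2.19e+06 m/s

This is approximately 0.7297% the speed of light.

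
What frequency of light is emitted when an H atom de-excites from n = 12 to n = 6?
6.85e+13 Hz

First, find the transition energy:
E_12 = -13.6057 / 12² = -0.09448403 eV
E_6 = -13.6057 / 6² = -0.37793611 eV
|ΔE| = |E_6 - E_12| = 0.28345208 eV

Convert to Joules: E = 0.28345208 eV × (1.602177 × 10⁻¹⁹ J/eV) = 4.5414e-20 J

Using E = hf:
f = E/h = 4.5414e-20 J / (6.62607 × 10⁻³⁴ J·s)
f = 6.85e+13 Hz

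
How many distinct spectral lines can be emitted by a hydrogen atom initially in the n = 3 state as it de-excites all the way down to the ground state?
3

The electron can occupy levels n = 1, 2, ..., 3 during de-excitation — that is m = 3 - 1 + 1 = 3 distinct levels.

The number of distinct spectral lines equals the number of ways to choose 2 of these m levels (each pair gives one possible emission transition):

Number of lines = m(m-1)/2 = 3×2/2 = 3

These correspond to all possible transitions between the 3 levels:
3 → 2, 3 → 1, 2 → 1

Each transition produces a photon with a unique energy (and thus wavelength). This count does not depend on Z.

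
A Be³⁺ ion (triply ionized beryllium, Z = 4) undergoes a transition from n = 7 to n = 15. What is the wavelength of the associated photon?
356.771949 nm

First, find the transition energy using E_n = -13.6057 Z² / n² eV:
E_7 = -13.6057 × 4² / 7² = -4.4426775510 eV
E_15 = -13.6057 × 4² / 15² = -0.9675164444 eV

Photon energy: |ΔE| = |E_15 - E_7| = 3.4751611066 eV

Convert to wavelength using E = hc/λ with hc = 1239.84 eV·nm:
λ = hc/E = 1239.84 eV·nm / 3.4751611066 eV
λ = 356.771949 nm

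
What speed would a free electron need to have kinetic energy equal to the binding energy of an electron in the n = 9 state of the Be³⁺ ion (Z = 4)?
9.72e+05 m/s (or 0.32% of c)

The binding energy at n = 9 for Be³⁺ is:
E_9 = -13.6057 × 4²/9² = -2.68755 eV
|E_9| = 2.68755 eV

Convert to Joules:
KE = 2.68755 eV × (1.602177 × 10⁻¹⁹ J/eV) = 4.3059e-19 J

Using KE = ½mv²:
v = √(2·KE/m_e)
v = √(2 × 4.3059e-19 J / 9.10938 × 10⁻³¹ kg)
v = 9.72e+05 m/s

This is approximately 0.32% the speed of light.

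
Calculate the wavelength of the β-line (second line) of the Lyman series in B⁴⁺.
4.1007 nm

The lines of a series are numbered from the longest wavelength (smallest ΔE) outward; the second line is the transition from n = n_f + 2 to n_f.
The Lyman series has all transitions ending at n_f = 1.

For B⁴⁺ (Z = 5), the second line (β-line) is the jump from n = 3 to n = 1:
E_3 = -13.6057 × 5² / 3² = -37.793611 eV
E_1 = -13.6057 × 5² / 1² = -340.142500 eV
ΔE = E_3 - E_1 = 302.348889 eV

λ = hc/E = 1239.84 eV·nm / 302.348889 eV
λ = 4.1007 nm

This is the β-line of the Lyman series in B⁴⁺.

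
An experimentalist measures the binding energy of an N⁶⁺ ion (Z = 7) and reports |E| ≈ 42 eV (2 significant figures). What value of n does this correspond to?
n = 4

The exact energy levels follow E_n = -13.6057 Z² / n² eV with Z = 7.

The measured value (-42 eV) is reported to only 2 significant figures, so we must test candidate n values and see which one matches to that precision.

Candidate energies:
  n = 2:  E = -13.6057 × 7² / 2² = -166.669825 eV
  n = 3:  E = -13.6057 × 7² / 3² = -74.075478 eV
  n = 4:  E = -13.6057 × 7² / 4² = -41.667456 eV  ← matches
  n = 5:  E = -13.6057 × 7² / 5² = -26.667172 eV
  n = 6:  E = -13.6057 × 7² / 6² = -18.518869 eV

Checking against the measurement of -42 eV (2 sig figs), only n = 4 agrees:
E_4 = -41.667456 eV, which rounds to -42 eV ✓

Therefore n = 4.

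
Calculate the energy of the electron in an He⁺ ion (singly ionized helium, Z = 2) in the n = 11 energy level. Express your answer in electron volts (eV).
-0.450 eV

The energy levels of a hydrogen-like atom are given by:
E_n = -13.6057 Z² / n² eV  (with Z = 2 for He⁺)

For n = 11:
E_11 = -13.6057 × 2² / 11²
E_11 = -13.6057 × 4 / 121
E_11 = -0.450 eV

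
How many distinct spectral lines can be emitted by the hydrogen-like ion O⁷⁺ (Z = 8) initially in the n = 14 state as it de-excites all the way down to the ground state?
91

The electron can occupy levels n = 1, 2, ..., 14 during de-excitation — that is m = 14 - 1 + 1 = 14 distinct levels.

The number of distinct spectral lines equals the number of ways to choose 2 of these m levels (each pair gives one possible emission transition):

Number of lines = m(m-1)/2 = 14×13/2 = 91

These correspond to all possible transitions between the 14 levels:
14 → 13, 14 → 12, 14 → 11, 14 → 10, 14 → 9, 14 → 8, 14 → 7, 14 → 6...

Each transition produces a photon with a unique energy (and thus wavelength). This count does not depend on Z.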